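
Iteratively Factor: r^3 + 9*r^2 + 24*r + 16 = (r + 1)*(r^2 + 8*r + 16) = (r + 1)*(r + 4)*(r + 4)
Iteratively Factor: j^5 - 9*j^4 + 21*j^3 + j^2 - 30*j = (j + 1)*(j^4 - 10*j^3 + 31*j^2 - 30*j) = (j - 2)*(j + 1)*(j^3 - 8*j^2 + 15*j) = (j - 3)*(j - 2)*(j + 1)*(j^2 - 5*j) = (j - 5)*(j - 3)*(j - 2)*(j + 1)*(j)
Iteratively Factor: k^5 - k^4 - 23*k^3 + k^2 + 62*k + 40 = (k - 2)*(k^4 + k^3 - 21*k^2 - 41*k - 20) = (k - 2)*(k + 1)*(k^3 - 21*k - 20) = (k - 2)*(k + 1)*(k + 4)*(k^2 - 4*k - 5) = (k - 2)*(k + 1)^2*(k + 4)*(k - 5)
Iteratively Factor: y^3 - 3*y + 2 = (y - 1)*(y^2 + y - 2) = (y - 1)^2*(y + 2)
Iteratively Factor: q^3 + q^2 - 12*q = (q)*(q^2 + q - 12) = q*(q + 4)*(q - 3)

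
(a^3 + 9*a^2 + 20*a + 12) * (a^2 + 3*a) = a^5 + 12*a^4 + 47*a^3 + 72*a^2 + 36*a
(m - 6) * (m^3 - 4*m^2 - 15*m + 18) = m^4 - 10*m^3 + 9*m^2 + 108*m - 108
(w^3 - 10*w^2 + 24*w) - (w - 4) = w^3 - 10*w^2 + 23*w + 4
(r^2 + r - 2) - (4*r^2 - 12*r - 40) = -3*r^2 + 13*r + 38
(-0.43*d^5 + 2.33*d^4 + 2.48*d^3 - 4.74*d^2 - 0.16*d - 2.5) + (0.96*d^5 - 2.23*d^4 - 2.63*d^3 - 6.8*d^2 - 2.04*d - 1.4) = 0.53*d^5 + 0.1*d^4 - 0.15*d^3 - 11.54*d^2 - 2.2*d - 3.9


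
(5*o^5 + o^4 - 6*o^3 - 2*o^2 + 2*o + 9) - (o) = 5*o^5 + o^4 - 6*o^3 - 2*o^2 + o + 9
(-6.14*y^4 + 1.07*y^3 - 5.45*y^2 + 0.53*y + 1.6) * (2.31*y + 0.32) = -14.1834*y^5 + 0.5069*y^4 - 12.2471*y^3 - 0.5197*y^2 + 3.8656*y + 0.512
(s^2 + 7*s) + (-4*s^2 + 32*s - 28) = -3*s^2 + 39*s - 28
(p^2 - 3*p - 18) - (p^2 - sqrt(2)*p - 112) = -3*p + sqrt(2)*p + 94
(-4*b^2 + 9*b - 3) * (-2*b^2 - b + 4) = 8*b^4 - 14*b^3 - 19*b^2 + 39*b - 12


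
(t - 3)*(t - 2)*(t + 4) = t^3 - t^2 - 14*t + 24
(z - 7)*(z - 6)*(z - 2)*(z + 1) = z^4 - 14*z^3 + 53*z^2 - 16*z - 84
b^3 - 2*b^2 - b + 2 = (b - 2)*(b - 1)*(b + 1)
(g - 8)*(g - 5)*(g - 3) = g^3 - 16*g^2 + 79*g - 120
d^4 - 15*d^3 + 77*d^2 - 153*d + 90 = (d - 6)*(d - 5)*(d - 3)*(d - 1)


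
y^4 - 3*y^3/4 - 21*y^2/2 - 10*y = y*(y - 4)*(y + 5/4)*(y + 2)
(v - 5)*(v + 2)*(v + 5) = v^3 + 2*v^2 - 25*v - 50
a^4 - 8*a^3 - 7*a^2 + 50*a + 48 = (a - 8)*(a - 3)*(a + 1)*(a + 2)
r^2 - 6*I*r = r*(r - 6*I)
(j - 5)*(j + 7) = j^2 + 2*j - 35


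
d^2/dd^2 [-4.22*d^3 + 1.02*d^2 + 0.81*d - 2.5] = 2.04 - 25.32*d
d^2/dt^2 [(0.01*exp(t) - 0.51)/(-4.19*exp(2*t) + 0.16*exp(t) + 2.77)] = (-0.175561*exp(4*t) + 35.80774*exp(3*t) - 1.72209*exp(2*t) + 23.69434*exp(t) - 0.302761)*exp(t)/(73.560059*exp(6*t) - 8.426928*exp(5*t) - 145.569399*exp(4*t) + 11.137952*exp(3*t) + 96.235617*exp(2*t) - 3.682992*exp(t) - 21.253933)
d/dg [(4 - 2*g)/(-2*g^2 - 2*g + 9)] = 2*(-2*g^2 + 8*g - 5)/(4*g^4 + 8*g^3 - 32*g^2 - 36*g + 81)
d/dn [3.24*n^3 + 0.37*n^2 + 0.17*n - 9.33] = 9.72*n^2 + 0.74*n + 0.17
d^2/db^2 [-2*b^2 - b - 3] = -4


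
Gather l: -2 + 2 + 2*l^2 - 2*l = 2*l^2 - 2*l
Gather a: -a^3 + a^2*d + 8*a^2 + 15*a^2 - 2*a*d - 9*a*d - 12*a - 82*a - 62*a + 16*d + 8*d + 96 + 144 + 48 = -a^3 + a^2*(d + 23) + a*(-11*d - 156) + 24*d + 288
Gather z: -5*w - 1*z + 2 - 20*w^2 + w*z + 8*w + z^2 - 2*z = -20*w^2 + 3*w + z^2 + z*(w - 3) + 2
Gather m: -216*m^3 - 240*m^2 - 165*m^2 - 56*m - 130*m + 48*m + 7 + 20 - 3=-216*m^3 - 405*m^2 - 138*m + 24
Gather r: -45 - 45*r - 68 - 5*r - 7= -50*r - 120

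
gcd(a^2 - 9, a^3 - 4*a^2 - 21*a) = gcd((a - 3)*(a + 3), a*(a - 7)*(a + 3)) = a + 3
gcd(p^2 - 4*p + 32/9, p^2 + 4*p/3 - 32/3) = p - 8/3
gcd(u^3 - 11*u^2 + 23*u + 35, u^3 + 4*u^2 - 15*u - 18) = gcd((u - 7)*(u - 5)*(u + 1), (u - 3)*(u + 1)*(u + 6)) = u + 1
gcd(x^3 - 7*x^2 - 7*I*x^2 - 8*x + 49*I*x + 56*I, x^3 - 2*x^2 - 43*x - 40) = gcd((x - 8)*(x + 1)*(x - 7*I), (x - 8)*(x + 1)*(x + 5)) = x^2 - 7*x - 8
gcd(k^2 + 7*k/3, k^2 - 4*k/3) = k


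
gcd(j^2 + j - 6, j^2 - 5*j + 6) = j - 2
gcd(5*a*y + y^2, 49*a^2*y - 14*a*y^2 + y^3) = y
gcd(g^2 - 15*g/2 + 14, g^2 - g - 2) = 1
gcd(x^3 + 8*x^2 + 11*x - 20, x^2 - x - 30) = x + 5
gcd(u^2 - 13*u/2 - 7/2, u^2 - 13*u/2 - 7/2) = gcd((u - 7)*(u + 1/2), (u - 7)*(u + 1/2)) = u^2 - 13*u/2 - 7/2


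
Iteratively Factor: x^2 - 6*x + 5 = (x - 1)*(x - 5)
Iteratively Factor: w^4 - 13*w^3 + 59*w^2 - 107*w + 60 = (w - 3)*(w^3 - 10*w^2 + 29*w - 20) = (w - 5)*(w - 3)*(w^2 - 5*w + 4) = (w - 5)*(w - 3)*(w - 1)*(w - 4)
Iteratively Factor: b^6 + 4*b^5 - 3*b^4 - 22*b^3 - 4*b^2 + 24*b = (b + 2)*(b^5 + 2*b^4 - 7*b^3 - 8*b^2 + 12*b) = (b + 2)*(b + 3)*(b^4 - b^3 - 4*b^2 + 4*b) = b*(b + 2)*(b + 3)*(b^3 - b^2 - 4*b + 4) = b*(b + 2)^2*(b + 3)*(b^2 - 3*b + 2) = b*(b - 2)*(b + 2)^2*(b + 3)*(b - 1)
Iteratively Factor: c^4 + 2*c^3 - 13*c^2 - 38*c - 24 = (c + 2)*(c^3 - 13*c - 12) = (c + 1)*(c + 2)*(c^2 - c - 12) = (c - 4)*(c + 1)*(c + 2)*(c + 3)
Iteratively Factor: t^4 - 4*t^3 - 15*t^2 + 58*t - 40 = (t - 1)*(t^3 - 3*t^2 - 18*t + 40) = (t - 5)*(t - 1)*(t^2 + 2*t - 8) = (t - 5)*(t - 1)*(t + 4)*(t - 2)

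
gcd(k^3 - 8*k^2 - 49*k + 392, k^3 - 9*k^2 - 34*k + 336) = k^2 - 15*k + 56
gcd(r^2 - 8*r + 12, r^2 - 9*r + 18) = r - 6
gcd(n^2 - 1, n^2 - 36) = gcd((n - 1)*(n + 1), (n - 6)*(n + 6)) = 1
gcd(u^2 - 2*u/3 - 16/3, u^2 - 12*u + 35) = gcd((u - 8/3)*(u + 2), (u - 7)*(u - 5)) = 1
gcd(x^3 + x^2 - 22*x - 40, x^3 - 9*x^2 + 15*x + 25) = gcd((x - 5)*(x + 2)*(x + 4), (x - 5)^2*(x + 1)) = x - 5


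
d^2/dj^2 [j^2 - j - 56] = 2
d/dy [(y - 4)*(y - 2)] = 2*y - 6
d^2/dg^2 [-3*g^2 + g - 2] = -6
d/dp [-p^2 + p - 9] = 1 - 2*p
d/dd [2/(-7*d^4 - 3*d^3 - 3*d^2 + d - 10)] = 2*(28*d^3 + 9*d^2 + 6*d - 1)/(7*d^4 + 3*d^3 + 3*d^2 - d + 10)^2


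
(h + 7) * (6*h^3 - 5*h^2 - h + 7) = 6*h^4 + 37*h^3 - 36*h^2 + 49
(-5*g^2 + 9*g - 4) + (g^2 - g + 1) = -4*g^2 + 8*g - 3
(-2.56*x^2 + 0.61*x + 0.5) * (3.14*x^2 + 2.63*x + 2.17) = -8.0384*x^4 - 4.8174*x^3 - 2.3809*x^2 + 2.6387*x + 1.085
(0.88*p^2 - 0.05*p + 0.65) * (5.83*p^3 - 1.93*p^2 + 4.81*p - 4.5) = 5.1304*p^5 - 1.9899*p^4 + 8.1188*p^3 - 5.455*p^2 + 3.3515*p - 2.925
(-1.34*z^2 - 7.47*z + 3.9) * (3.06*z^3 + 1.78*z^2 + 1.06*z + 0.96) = -4.1004*z^5 - 25.2434*z^4 - 2.783*z^3 - 2.2626*z^2 - 3.0372*z + 3.744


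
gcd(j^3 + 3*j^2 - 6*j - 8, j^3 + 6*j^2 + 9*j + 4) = j^2 + 5*j + 4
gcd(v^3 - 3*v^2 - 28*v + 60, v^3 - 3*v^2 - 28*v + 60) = v^3 - 3*v^2 - 28*v + 60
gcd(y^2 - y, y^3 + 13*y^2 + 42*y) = y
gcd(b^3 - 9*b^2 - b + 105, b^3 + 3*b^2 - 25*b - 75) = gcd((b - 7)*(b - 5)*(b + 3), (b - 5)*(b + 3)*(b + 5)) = b^2 - 2*b - 15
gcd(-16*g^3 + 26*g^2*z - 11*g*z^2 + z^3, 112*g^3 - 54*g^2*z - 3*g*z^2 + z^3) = 16*g^2 - 10*g*z + z^2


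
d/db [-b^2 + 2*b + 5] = 2 - 2*b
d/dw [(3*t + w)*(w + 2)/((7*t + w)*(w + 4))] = (-(3*t + w)*(7*t + w)*(w + 2) - (3*t + w)*(w + 2)*(w + 4) + (7*t + w)*(w + 4)*(3*t + 2*w + 2))/((7*t + w)^2*(w + 4)^2)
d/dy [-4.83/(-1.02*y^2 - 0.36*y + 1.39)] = (-9.8532*y - 1.7388)/(1.02*y^2 + 0.36*y - 1.39)^2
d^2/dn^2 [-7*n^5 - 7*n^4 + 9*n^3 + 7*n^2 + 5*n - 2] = -140*n^3 - 84*n^2 + 54*n + 14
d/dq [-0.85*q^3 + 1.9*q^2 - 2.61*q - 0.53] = -2.55*q^2 + 3.8*q - 2.61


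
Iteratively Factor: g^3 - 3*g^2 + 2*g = (g - 1)*(g^2 - 2*g) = g*(g - 1)*(g - 2)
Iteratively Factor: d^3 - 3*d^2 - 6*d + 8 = (d + 2)*(d^2 - 5*d + 4) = (d - 1)*(d + 2)*(d - 4)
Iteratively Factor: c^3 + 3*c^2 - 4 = (c + 2)*(c^2 + c - 2) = (c - 1)*(c + 2)*(c + 2)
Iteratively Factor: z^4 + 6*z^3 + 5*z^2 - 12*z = (z + 4)*(z^3 + 2*z^2 - 3*z) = (z + 3)*(z + 4)*(z^2 - z) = z*(z + 3)*(z + 4)*(z - 1)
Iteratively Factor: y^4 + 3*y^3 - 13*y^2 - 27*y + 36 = (y + 3)*(y^3 - 13*y + 12) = (y + 3)*(y + 4)*(y^2 - 4*y + 3) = (y - 3)*(y + 3)*(y + 4)*(y - 1)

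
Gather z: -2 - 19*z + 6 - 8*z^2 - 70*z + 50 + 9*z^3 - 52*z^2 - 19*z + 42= 9*z^3 - 60*z^2 - 108*z + 96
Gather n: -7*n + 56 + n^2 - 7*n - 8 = n^2 - 14*n + 48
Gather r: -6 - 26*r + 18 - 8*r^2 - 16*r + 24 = -8*r^2 - 42*r + 36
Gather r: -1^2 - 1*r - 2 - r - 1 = -2*r - 4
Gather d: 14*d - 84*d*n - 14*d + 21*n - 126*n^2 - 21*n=-84*d*n - 126*n^2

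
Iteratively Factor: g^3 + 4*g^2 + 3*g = (g + 3)*(g^2 + g) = g*(g + 3)*(g + 1)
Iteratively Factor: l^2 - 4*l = (l - 4)*(l)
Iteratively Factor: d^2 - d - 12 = (d + 3)*(d - 4)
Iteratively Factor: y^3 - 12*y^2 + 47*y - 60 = (y - 5)*(y^2 - 7*y + 12) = (y - 5)*(y - 3)*(y - 4)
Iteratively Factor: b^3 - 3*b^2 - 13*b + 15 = (b - 1)*(b^2 - 2*b - 15) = (b - 1)*(b + 3)*(b - 5)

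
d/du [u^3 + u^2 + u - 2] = 3*u^2 + 2*u + 1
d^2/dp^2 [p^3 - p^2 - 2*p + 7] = 6*p - 2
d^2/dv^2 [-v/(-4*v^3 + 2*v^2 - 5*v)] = 16*(6*v^2 - 3*v - 2)/(64*v^6 - 96*v^5 + 288*v^4 - 248*v^3 + 360*v^2 - 150*v + 125)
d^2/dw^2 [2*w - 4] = 0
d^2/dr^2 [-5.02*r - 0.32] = 0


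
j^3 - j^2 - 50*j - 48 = (j - 8)*(j + 1)*(j + 6)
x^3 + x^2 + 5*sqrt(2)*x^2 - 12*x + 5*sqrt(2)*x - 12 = (x + 1)*(x - sqrt(2))*(x + 6*sqrt(2))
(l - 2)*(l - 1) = l^2 - 3*l + 2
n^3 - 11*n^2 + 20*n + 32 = (n - 8)*(n - 4)*(n + 1)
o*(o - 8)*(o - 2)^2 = o^4 - 12*o^3 + 36*o^2 - 32*o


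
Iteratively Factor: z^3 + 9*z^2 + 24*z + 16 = (z + 1)*(z^2 + 8*z + 16) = (z + 1)*(z + 4)*(z + 4)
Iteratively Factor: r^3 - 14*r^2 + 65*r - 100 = (r - 5)*(r^2 - 9*r + 20) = (r - 5)*(r - 4)*(r - 5)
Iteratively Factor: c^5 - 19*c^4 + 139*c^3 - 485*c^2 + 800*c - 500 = (c - 5)*(c^4 - 14*c^3 + 69*c^2 - 140*c + 100) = (c - 5)^2*(c^3 - 9*c^2 + 24*c - 20) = (c - 5)^2*(c - 2)*(c^2 - 7*c + 10) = (c - 5)^2*(c - 2)^2*(c - 5)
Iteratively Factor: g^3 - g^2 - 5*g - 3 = (g + 1)*(g^2 - 2*g - 3) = (g + 1)^2*(g - 3)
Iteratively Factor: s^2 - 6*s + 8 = (s - 4)*(s - 2)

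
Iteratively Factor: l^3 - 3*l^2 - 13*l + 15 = (l - 1)*(l^2 - 2*l - 15) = (l - 5)*(l - 1)*(l + 3)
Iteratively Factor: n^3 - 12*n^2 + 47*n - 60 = (n - 3)*(n^2 - 9*n + 20) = (n - 4)*(n - 3)*(n - 5)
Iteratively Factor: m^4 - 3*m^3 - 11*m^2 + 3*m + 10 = (m + 2)*(m^3 - 5*m^2 - m + 5) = (m - 5)*(m + 2)*(m^2 - 1) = (m - 5)*(m + 1)*(m + 2)*(m - 1)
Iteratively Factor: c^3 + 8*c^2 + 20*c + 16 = (c + 2)*(c^2 + 6*c + 8) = (c + 2)^2*(c + 4)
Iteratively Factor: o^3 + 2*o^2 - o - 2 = (o - 1)*(o^2 + 3*o + 2) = (o - 1)*(o + 1)*(o + 2)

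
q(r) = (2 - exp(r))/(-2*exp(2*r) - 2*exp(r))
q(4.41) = 0.01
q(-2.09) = -6.75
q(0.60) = -0.02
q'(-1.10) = 2.72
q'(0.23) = 0.42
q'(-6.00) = 403.43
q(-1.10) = -1.88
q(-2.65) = -12.75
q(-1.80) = -4.76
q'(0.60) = 0.21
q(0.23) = -0.13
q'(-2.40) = 10.91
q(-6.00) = -401.93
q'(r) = (2 - exp(r))*(4*exp(2*r) + 2*exp(r))/(-2*exp(2*r) - 2*exp(r))^2 - exp(r)/(-2*exp(2*r) - 2*exp(r)) = (-exp(2*r) + 4*exp(r) + 2)*exp(-r)/(2*(exp(2*r) + 2*exp(r) + 1))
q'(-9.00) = 8103.08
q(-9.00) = -8101.58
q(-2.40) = -9.65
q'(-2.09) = 7.94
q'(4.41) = -0.01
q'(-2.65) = 14.06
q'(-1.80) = 5.87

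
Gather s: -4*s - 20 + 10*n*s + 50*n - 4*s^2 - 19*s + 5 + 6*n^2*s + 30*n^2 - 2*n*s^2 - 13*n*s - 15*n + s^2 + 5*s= 30*n^2 + 35*n + s^2*(-2*n - 3) + s*(6*n^2 - 3*n - 18) - 15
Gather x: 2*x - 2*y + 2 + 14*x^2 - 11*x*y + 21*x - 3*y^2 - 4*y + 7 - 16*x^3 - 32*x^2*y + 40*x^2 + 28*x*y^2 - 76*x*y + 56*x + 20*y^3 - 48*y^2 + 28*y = -16*x^3 + x^2*(54 - 32*y) + x*(28*y^2 - 87*y + 79) + 20*y^3 - 51*y^2 + 22*y + 9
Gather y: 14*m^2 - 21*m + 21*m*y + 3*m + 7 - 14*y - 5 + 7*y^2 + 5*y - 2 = 14*m^2 - 18*m + 7*y^2 + y*(21*m - 9)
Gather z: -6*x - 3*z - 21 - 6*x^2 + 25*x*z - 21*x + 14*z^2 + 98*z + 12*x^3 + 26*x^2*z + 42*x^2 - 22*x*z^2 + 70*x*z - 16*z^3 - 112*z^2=12*x^3 + 36*x^2 - 27*x - 16*z^3 + z^2*(-22*x - 98) + z*(26*x^2 + 95*x + 95) - 21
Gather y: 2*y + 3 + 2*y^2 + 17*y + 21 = 2*y^2 + 19*y + 24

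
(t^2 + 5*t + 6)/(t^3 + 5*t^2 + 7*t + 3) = (t + 2)/(t^2 + 2*t + 1)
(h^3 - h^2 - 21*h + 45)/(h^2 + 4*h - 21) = (h^2 + 2*h - 15)/(h + 7)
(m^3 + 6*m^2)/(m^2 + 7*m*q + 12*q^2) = m^2*(m + 6)/(m^2 + 7*m*q + 12*q^2)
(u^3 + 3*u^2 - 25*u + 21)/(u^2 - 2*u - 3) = (u^2 + 6*u - 7)/(u + 1)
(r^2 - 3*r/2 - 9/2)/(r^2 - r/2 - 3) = (r - 3)/(r - 2)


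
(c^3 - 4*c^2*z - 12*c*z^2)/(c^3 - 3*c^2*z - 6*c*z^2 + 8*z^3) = c*(c - 6*z)/(c^2 - 5*c*z + 4*z^2)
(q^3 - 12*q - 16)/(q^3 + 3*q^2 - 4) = (q - 4)/(q - 1)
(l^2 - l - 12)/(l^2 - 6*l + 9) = (l^2 - l - 12)/(l^2 - 6*l + 9)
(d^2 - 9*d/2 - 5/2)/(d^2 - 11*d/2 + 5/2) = (2*d + 1)/(2*d - 1)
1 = 1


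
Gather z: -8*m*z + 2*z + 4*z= z*(6 - 8*m)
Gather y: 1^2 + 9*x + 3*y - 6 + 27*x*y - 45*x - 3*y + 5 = 27*x*y - 36*x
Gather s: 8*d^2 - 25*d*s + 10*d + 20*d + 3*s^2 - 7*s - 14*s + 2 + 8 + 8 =8*d^2 + 30*d + 3*s^2 + s*(-25*d - 21) + 18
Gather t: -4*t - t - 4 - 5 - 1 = -5*t - 10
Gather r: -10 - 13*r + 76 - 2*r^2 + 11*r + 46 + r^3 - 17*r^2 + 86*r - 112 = r^3 - 19*r^2 + 84*r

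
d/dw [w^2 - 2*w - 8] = 2*w - 2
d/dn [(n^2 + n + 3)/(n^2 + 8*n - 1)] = (7*n^2 - 8*n - 25)/(n^4 + 16*n^3 + 62*n^2 - 16*n + 1)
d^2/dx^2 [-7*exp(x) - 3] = -7*exp(x)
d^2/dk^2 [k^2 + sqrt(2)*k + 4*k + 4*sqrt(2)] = 2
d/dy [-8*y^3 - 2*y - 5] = -24*y^2 - 2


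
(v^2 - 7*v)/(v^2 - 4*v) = (v - 7)/(v - 4)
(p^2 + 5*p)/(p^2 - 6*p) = (p + 5)/(p - 6)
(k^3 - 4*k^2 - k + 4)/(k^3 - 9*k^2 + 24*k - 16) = (k + 1)/(k - 4)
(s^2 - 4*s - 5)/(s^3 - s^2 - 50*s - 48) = (s - 5)/(s^2 - 2*s - 48)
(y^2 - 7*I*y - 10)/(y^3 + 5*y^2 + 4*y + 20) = (y - 5*I)/(y^2 + y*(5 + 2*I) + 10*I)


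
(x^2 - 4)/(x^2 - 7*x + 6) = (x^2 - 4)/(x^2 - 7*x + 6)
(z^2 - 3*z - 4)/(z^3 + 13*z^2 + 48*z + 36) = (z - 4)/(z^2 + 12*z + 36)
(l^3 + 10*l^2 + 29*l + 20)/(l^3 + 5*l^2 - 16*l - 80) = (l + 1)/(l - 4)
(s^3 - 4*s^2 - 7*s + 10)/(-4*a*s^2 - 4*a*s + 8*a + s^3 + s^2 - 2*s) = (s - 5)/(-4*a + s)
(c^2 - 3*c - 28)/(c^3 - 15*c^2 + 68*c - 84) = (c + 4)/(c^2 - 8*c + 12)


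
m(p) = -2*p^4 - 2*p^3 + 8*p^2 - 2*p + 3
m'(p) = -8*p^3 - 6*p^2 + 16*p - 2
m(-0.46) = 5.72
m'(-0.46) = -9.85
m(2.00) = -17.00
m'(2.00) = -58.00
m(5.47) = -1886.43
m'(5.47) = -1403.34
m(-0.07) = 3.18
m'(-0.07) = -3.15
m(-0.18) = 3.63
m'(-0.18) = -5.03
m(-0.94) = 12.05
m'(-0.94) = -15.70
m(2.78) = -103.16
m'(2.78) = -175.77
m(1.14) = 4.78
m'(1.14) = -3.41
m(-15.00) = -92667.00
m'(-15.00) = 25408.00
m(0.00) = 3.00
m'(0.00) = -2.00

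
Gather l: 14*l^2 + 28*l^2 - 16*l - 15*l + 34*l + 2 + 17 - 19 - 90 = 42*l^2 + 3*l - 90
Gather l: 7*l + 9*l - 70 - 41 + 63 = 16*l - 48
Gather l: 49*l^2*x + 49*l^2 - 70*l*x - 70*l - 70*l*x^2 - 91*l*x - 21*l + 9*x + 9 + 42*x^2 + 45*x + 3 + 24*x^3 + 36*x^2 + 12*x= l^2*(49*x + 49) + l*(-70*x^2 - 161*x - 91) + 24*x^3 + 78*x^2 + 66*x + 12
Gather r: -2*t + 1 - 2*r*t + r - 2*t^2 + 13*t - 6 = r*(1 - 2*t) - 2*t^2 + 11*t - 5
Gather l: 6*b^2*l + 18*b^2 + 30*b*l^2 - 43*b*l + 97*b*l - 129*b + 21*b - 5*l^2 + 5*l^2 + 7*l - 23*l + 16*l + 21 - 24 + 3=18*b^2 + 30*b*l^2 - 108*b + l*(6*b^2 + 54*b)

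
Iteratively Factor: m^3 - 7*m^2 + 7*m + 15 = (m + 1)*(m^2 - 8*m + 15) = (m - 5)*(m + 1)*(m - 3)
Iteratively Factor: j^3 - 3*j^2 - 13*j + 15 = (j + 3)*(j^2 - 6*j + 5) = (j - 1)*(j + 3)*(j - 5)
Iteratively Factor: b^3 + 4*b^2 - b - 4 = (b - 1)*(b^2 + 5*b + 4) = (b - 1)*(b + 1)*(b + 4)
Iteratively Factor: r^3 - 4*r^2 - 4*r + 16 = (r - 4)*(r^2 - 4) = (r - 4)*(r - 2)*(r + 2)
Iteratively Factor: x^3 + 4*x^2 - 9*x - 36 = (x + 4)*(x^2 - 9) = (x + 3)*(x + 4)*(x - 3)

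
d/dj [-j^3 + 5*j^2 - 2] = j*(10 - 3*j)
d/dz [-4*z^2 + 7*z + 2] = 7 - 8*z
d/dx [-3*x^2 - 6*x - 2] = -6*x - 6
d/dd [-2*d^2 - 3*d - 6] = -4*d - 3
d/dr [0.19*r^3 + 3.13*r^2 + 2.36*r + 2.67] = 0.57*r^2 + 6.26*r + 2.36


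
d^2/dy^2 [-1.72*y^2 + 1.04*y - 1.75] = -3.44000000000000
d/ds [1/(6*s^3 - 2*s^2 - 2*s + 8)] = (-9*s^2 + 2*s + 1)/(2*(3*s^3 - s^2 - s + 4)^2)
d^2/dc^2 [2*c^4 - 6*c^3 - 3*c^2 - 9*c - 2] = 24*c^2 - 36*c - 6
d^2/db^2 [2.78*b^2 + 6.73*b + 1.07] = 5.56000000000000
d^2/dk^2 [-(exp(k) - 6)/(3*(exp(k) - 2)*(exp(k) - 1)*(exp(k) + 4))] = (-4*exp(6*k) + 51*exp(5*k) + 25*exp(4*k) - 2*exp(3*k) - 564*exp(2*k) + 328*exp(k) + 416)*exp(k)/(3*(exp(9*k) + 3*exp(8*k) - 27*exp(7*k) - 35*exp(6*k) + 318*exp(5*k) - 156*exp(4*k) - 1288*exp(3*k) + 2592*exp(2*k) - 1920*exp(k) + 512))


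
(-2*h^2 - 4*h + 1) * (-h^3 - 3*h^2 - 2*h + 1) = 2*h^5 + 10*h^4 + 15*h^3 + 3*h^2 - 6*h + 1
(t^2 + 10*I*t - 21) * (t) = t^3 + 10*I*t^2 - 21*t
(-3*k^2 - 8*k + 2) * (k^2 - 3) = -3*k^4 - 8*k^3 + 11*k^2 + 24*k - 6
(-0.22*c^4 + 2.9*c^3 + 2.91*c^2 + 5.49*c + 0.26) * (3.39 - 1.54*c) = 0.3388*c^5 - 5.2118*c^4 + 5.3496*c^3 + 1.4103*c^2 + 18.2107*c + 0.8814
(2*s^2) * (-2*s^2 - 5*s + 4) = -4*s^4 - 10*s^3 + 8*s^2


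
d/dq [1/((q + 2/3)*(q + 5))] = 3*(-6*q - 17)/(9*q^4 + 102*q^3 + 349*q^2 + 340*q + 100)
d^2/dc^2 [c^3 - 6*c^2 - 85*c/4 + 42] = 6*c - 12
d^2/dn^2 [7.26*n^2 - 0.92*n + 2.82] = 14.5200000000000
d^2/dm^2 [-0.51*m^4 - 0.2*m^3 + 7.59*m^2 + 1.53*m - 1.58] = -6.12*m^2 - 1.2*m + 15.18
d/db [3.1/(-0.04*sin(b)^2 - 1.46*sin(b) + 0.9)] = (0.248*sin(b) + 4.526)*cos(b)/(0.04*sin(b)^2 + 1.46*sin(b) - 0.9)^2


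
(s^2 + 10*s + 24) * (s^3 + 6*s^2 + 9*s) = s^5 + 16*s^4 + 93*s^3 + 234*s^2 + 216*s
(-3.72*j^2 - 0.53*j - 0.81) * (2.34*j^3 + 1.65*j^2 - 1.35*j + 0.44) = -8.7048*j^5 - 7.3782*j^4 + 2.2521*j^3 - 2.2578*j^2 + 0.8603*j - 0.3564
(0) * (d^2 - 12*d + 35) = 0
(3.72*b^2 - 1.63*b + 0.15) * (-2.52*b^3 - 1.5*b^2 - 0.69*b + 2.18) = -9.3744*b^5 - 1.4724*b^4 - 0.4998*b^3 + 9.0093*b^2 - 3.6569*b + 0.327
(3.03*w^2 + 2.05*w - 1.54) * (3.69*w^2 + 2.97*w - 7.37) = 11.1807*w^4 + 16.5636*w^3 - 21.9252*w^2 - 19.6823*w + 11.3498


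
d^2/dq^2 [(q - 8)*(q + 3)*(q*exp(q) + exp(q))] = (q^3 + 2*q^2 - 39*q - 90)*exp(q)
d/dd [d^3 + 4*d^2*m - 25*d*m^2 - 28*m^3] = 3*d^2 + 8*d*m - 25*m^2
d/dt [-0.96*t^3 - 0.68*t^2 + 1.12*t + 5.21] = -2.88*t^2 - 1.36*t + 1.12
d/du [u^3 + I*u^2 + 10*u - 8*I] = 3*u^2 + 2*I*u + 10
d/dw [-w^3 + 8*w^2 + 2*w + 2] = -3*w^2 + 16*w + 2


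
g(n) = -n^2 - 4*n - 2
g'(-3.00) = 2.00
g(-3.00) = 1.00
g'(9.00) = -22.00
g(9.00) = -119.00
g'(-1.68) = -0.64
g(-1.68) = 1.90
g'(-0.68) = -2.64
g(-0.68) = 0.26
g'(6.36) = -16.72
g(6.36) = -67.89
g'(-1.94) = -0.12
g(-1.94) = 2.00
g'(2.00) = -8.00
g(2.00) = -14.00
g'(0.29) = -4.58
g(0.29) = -3.24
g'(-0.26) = -3.48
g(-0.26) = -1.03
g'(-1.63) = -0.74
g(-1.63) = 1.86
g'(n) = -2*n - 4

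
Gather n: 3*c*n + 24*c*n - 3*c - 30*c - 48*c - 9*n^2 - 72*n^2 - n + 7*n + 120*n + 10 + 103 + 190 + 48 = -81*c - 81*n^2 + n*(27*c + 126) + 351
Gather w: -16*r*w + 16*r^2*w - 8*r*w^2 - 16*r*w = -8*r*w^2 + w*(16*r^2 - 32*r)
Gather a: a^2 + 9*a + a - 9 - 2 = a^2 + 10*a - 11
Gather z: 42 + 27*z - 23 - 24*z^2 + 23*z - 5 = -24*z^2 + 50*z + 14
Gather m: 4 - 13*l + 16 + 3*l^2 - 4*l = 3*l^2 - 17*l + 20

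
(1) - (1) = 0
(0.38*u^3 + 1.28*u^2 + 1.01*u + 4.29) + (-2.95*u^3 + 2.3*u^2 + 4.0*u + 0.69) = -2.57*u^3 + 3.58*u^2 + 5.01*u + 4.98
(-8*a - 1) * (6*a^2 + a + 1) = -48*a^3 - 14*a^2 - 9*a - 1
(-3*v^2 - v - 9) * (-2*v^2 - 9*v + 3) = 6*v^4 + 29*v^3 + 18*v^2 + 78*v - 27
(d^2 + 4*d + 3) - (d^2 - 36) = 4*d + 39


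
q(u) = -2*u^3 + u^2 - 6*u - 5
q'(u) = -6*u^2 + 2*u - 6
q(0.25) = -6.47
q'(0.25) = -5.88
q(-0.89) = 2.54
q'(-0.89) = -12.53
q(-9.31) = 1751.45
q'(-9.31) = -544.68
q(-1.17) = 6.59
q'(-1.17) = -16.55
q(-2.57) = 50.97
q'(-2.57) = -50.77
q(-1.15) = 6.26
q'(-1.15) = -16.24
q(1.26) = -14.97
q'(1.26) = -13.01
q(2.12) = -32.28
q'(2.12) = -28.73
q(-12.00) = 3667.00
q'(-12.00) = -894.00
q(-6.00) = 499.00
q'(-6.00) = -234.00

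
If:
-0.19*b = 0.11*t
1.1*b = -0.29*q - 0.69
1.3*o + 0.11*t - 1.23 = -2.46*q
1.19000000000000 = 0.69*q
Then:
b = -1.08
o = -2.48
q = 1.72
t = 1.87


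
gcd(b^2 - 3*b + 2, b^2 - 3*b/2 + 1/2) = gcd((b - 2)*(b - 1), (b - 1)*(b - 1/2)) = b - 1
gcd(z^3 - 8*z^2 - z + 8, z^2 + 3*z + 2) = z + 1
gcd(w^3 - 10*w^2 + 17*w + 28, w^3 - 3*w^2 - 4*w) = w^2 - 3*w - 4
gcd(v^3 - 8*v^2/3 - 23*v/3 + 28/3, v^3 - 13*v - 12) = v - 4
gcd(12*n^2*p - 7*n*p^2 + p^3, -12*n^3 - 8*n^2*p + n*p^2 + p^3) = -3*n + p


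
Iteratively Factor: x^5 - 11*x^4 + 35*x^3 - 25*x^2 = (x)*(x^4 - 11*x^3 + 35*x^2 - 25*x) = x*(x - 1)*(x^3 - 10*x^2 + 25*x) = x^2*(x - 1)*(x^2 - 10*x + 25) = x^2*(x - 5)*(x - 1)*(x - 5)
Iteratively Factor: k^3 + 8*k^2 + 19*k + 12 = (k + 3)*(k^2 + 5*k + 4) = (k + 3)*(k + 4)*(k + 1)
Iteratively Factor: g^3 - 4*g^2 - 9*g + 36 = (g + 3)*(g^2 - 7*g + 12) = (g - 4)*(g + 3)*(g - 3)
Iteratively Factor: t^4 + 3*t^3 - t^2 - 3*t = (t + 1)*(t^3 + 2*t^2 - 3*t) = (t - 1)*(t + 1)*(t^2 + 3*t) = t*(t - 1)*(t + 1)*(t + 3)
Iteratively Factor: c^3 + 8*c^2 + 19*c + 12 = (c + 4)*(c^2 + 4*c + 3) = (c + 3)*(c + 4)*(c + 1)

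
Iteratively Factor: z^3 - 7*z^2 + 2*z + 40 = (z - 5)*(z^2 - 2*z - 8) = (z - 5)*(z + 2)*(z - 4)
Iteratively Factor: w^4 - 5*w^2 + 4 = (w - 2)*(w^3 + 2*w^2 - w - 2) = (w - 2)*(w - 1)*(w^2 + 3*w + 2) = (w - 2)*(w - 1)*(w + 2)*(w + 1)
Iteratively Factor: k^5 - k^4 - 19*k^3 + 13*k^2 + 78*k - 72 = (k - 1)*(k^4 - 19*k^2 - 6*k + 72) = (k - 2)*(k - 1)*(k^3 + 2*k^2 - 15*k - 36) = (k - 4)*(k - 2)*(k - 1)*(k^2 + 6*k + 9) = (k - 4)*(k - 2)*(k - 1)*(k + 3)*(k + 3)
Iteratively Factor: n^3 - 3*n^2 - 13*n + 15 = (n - 5)*(n^2 + 2*n - 3) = (n - 5)*(n + 3)*(n - 1)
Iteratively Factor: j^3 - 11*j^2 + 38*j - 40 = (j - 2)*(j^2 - 9*j + 20) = (j - 5)*(j - 2)*(j - 4)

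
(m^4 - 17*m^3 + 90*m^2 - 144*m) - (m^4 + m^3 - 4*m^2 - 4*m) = -18*m^3 + 94*m^2 - 140*m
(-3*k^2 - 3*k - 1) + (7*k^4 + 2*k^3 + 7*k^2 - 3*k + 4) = 7*k^4 + 2*k^3 + 4*k^2 - 6*k + 3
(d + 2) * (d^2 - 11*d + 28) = d^3 - 9*d^2 + 6*d + 56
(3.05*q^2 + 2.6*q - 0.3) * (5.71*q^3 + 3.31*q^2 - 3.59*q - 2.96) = 17.4155*q^5 + 24.9415*q^4 - 4.0565*q^3 - 19.355*q^2 - 6.619*q + 0.888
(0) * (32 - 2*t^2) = 0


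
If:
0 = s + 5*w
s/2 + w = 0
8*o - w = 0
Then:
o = 0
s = 0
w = 0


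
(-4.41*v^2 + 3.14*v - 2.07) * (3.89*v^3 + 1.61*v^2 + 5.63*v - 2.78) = -17.1549*v^5 + 5.1145*v^4 - 27.8252*v^3 + 26.6053*v^2 - 20.3833*v + 5.7546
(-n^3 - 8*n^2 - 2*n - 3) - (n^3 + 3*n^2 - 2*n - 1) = -2*n^3 - 11*n^2 - 2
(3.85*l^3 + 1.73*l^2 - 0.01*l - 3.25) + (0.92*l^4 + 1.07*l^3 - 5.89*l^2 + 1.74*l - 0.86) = 0.92*l^4 + 4.92*l^3 - 4.16*l^2 + 1.73*l - 4.11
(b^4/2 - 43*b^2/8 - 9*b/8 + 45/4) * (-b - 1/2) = -b^5/2 - b^4/4 + 43*b^3/8 + 61*b^2/16 - 171*b/16 - 45/8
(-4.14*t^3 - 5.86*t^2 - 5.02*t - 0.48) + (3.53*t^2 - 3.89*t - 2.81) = -4.14*t^3 - 2.33*t^2 - 8.91*t - 3.29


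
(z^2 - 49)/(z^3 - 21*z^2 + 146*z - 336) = (z + 7)/(z^2 - 14*z + 48)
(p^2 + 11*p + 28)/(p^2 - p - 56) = (p + 4)/(p - 8)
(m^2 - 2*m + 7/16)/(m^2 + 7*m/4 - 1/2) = (m - 7/4)/(m + 2)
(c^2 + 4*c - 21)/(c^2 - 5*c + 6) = (c + 7)/(c - 2)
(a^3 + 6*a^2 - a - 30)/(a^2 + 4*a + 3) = (a^2 + 3*a - 10)/(a + 1)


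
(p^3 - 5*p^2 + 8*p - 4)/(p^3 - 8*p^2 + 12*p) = (p^2 - 3*p + 2)/(p*(p - 6))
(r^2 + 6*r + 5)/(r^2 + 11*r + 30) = (r + 1)/(r + 6)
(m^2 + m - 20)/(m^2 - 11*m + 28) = (m + 5)/(m - 7)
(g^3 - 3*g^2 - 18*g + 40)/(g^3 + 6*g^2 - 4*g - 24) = (g^2 - g - 20)/(g^2 + 8*g + 12)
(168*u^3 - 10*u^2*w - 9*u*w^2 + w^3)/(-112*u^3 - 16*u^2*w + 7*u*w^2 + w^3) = (-42*u^2 + 13*u*w - w^2)/(28*u^2 - 3*u*w - w^2)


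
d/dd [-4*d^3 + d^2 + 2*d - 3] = -12*d^2 + 2*d + 2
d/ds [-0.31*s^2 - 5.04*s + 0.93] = -0.62*s - 5.04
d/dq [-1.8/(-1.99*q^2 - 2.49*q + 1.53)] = (-7.164*q - 4.482)/(1.99*q^2 + 2.49*q - 1.53)^2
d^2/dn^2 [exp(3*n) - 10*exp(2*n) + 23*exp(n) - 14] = (9*exp(2*n) - 40*exp(n) + 23)*exp(n)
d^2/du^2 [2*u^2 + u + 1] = 4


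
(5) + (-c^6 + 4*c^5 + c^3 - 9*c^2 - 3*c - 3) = -c^6 + 4*c^5 + c^3 - 9*c^2 - 3*c + 2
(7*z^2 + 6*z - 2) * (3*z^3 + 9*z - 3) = 21*z^5 + 18*z^4 + 57*z^3 + 33*z^2 - 36*z + 6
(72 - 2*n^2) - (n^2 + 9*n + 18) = -3*n^2 - 9*n + 54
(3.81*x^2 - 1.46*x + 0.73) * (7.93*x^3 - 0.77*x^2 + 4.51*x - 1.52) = 30.2133*x^5 - 14.5115*x^4 + 24.0962*x^3 - 12.9379*x^2 + 5.5115*x - 1.1096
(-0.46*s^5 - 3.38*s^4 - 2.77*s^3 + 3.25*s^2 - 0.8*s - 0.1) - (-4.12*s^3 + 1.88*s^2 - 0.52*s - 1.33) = -0.46*s^5 - 3.38*s^4 + 1.35*s^3 + 1.37*s^2 - 0.28*s + 1.23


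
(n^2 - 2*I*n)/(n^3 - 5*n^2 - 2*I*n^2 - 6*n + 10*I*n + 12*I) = n/(n^2 - 5*n - 6)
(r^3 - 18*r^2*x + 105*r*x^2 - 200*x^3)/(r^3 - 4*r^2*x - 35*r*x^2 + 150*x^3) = (r - 8*x)/(r + 6*x)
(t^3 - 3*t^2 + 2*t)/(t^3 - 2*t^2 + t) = (t - 2)/(t - 1)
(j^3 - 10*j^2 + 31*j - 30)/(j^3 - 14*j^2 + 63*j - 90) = (j - 2)/(j - 6)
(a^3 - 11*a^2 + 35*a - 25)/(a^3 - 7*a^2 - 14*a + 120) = (a^2 - 6*a + 5)/(a^2 - 2*a - 24)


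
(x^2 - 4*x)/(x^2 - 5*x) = (x - 4)/(x - 5)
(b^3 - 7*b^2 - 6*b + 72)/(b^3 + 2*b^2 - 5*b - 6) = (b^2 - 10*b + 24)/(b^2 - b - 2)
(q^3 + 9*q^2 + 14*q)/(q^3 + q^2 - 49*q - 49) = q*(q + 2)/(q^2 - 6*q - 7)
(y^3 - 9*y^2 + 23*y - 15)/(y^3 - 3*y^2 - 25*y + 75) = (y - 1)/(y + 5)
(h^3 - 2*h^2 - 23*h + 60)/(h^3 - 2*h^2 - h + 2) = (h^3 - 2*h^2 - 23*h + 60)/(h^3 - 2*h^2 - h + 2)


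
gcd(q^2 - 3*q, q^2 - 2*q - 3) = q - 3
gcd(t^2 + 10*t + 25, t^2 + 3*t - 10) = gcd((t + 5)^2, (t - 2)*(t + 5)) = t + 5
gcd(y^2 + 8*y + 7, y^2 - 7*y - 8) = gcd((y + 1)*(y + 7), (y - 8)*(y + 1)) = y + 1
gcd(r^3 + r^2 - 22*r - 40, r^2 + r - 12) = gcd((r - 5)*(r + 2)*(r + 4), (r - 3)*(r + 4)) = r + 4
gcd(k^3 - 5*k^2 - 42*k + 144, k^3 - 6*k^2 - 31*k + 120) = k^2 - 11*k + 24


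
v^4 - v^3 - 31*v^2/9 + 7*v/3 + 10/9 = (v - 2)*(v - 1)*(v + 1/3)*(v + 5/3)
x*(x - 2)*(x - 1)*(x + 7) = x^4 + 4*x^3 - 19*x^2 + 14*x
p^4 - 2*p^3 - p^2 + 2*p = p*(p - 2)*(p - 1)*(p + 1)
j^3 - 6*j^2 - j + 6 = (j - 6)*(j - 1)*(j + 1)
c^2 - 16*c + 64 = (c - 8)^2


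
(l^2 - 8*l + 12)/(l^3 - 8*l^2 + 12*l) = 1/l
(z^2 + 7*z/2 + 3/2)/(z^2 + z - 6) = (z + 1/2)/(z - 2)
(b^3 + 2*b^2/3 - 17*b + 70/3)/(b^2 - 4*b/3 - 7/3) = (b^2 + 3*b - 10)/(b + 1)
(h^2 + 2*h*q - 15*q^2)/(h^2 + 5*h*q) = (h - 3*q)/h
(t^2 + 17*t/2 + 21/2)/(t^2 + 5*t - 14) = (t + 3/2)/(t - 2)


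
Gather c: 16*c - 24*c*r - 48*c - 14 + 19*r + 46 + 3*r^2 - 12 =c*(-24*r - 32) + 3*r^2 + 19*r + 20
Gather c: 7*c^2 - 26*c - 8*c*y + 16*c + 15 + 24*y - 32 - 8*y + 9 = 7*c^2 + c*(-8*y - 10) + 16*y - 8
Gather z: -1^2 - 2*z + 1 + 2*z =0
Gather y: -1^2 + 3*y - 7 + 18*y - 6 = 21*y - 14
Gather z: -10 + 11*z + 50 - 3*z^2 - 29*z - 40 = -3*z^2 - 18*z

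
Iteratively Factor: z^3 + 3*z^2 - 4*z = (z + 4)*(z^2 - z) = z*(z + 4)*(z - 1)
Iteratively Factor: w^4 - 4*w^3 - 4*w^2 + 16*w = (w + 2)*(w^3 - 6*w^2 + 8*w) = (w - 4)*(w + 2)*(w^2 - 2*w) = w*(w - 4)*(w + 2)*(w - 2)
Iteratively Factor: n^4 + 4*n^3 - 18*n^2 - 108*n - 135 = (n + 3)*(n^3 + n^2 - 21*n - 45) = (n + 3)^2*(n^2 - 2*n - 15) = (n - 5)*(n + 3)^2*(n + 3)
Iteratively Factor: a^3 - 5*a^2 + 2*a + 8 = (a - 2)*(a^2 - 3*a - 4) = (a - 4)*(a - 2)*(a + 1)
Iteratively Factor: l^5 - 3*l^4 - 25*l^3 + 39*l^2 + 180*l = (l - 5)*(l^4 + 2*l^3 - 15*l^2 - 36*l) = l*(l - 5)*(l^3 + 2*l^2 - 15*l - 36) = l*(l - 5)*(l + 3)*(l^2 - l - 12) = l*(l - 5)*(l - 4)*(l + 3)*(l + 3)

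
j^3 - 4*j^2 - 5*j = j*(j - 5)*(j + 1)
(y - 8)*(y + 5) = y^2 - 3*y - 40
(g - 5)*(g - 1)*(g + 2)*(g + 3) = g^4 - g^3 - 19*g^2 - 11*g + 30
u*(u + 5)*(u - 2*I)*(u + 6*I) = u^4 + 5*u^3 + 4*I*u^3 + 12*u^2 + 20*I*u^2 + 60*u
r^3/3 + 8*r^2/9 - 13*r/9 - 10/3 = (r/3 + 1)*(r - 2)*(r + 5/3)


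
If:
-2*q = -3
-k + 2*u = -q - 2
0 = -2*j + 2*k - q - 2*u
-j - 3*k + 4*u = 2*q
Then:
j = -8/3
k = -22/3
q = 3/2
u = -65/12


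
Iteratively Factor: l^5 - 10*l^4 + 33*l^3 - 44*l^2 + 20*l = (l - 1)*(l^4 - 9*l^3 + 24*l^2 - 20*l) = (l - 2)*(l - 1)*(l^3 - 7*l^2 + 10*l) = l*(l - 2)*(l - 1)*(l^2 - 7*l + 10) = l*(l - 2)^2*(l - 1)*(l - 5)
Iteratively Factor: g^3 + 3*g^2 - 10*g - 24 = (g + 2)*(g^2 + g - 12) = (g - 3)*(g + 2)*(g + 4)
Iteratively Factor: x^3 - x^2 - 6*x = (x)*(x^2 - x - 6) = x*(x - 3)*(x + 2)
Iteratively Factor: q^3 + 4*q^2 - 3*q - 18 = (q + 3)*(q^2 + q - 6) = (q - 2)*(q + 3)*(q + 3)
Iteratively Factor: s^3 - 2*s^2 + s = (s - 1)*(s^2 - s) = (s - 1)^2*(s)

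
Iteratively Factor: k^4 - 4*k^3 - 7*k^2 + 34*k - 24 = (k - 2)*(k^3 - 2*k^2 - 11*k + 12) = (k - 4)*(k - 2)*(k^2 + 2*k - 3) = (k - 4)*(k - 2)*(k - 1)*(k + 3)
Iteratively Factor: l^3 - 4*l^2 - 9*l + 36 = (l + 3)*(l^2 - 7*l + 12) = (l - 3)*(l + 3)*(l - 4)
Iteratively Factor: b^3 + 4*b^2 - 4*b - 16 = (b + 2)*(b^2 + 2*b - 8) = (b + 2)*(b + 4)*(b - 2)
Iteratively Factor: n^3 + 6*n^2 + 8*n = (n + 2)*(n^2 + 4*n) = (n + 2)*(n + 4)*(n)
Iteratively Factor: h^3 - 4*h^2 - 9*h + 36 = (h - 3)*(h^2 - h - 12) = (h - 3)*(h + 3)*(h - 4)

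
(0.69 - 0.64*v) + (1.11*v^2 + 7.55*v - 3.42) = 1.11*v^2 + 6.91*v - 2.73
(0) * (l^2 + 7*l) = 0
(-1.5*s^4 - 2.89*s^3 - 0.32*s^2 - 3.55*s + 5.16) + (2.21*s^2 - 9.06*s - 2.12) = -1.5*s^4 - 2.89*s^3 + 1.89*s^2 - 12.61*s + 3.04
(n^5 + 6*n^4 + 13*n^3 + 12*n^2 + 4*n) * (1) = n^5 + 6*n^4 + 13*n^3 + 12*n^2 + 4*n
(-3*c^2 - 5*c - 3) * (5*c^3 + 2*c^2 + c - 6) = -15*c^5 - 31*c^4 - 28*c^3 + 7*c^2 + 27*c + 18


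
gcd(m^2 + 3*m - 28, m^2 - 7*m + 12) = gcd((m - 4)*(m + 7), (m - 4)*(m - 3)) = m - 4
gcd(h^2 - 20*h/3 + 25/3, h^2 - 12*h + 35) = h - 5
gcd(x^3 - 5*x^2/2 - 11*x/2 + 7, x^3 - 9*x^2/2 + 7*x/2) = x^2 - 9*x/2 + 7/2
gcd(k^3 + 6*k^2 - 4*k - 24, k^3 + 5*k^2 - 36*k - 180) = k + 6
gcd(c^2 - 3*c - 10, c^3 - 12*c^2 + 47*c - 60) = c - 5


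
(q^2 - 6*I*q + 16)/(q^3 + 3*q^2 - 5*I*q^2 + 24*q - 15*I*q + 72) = (q + 2*I)/(q^2 + 3*q*(1 + I) + 9*I)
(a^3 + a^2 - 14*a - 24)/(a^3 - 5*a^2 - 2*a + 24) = (a + 3)/(a - 3)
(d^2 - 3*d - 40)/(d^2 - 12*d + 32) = (d + 5)/(d - 4)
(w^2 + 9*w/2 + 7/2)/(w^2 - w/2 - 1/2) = (2*w^2 + 9*w + 7)/(2*w^2 - w - 1)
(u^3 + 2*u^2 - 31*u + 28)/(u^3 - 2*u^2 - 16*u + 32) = (u^2 + 6*u - 7)/(u^2 + 2*u - 8)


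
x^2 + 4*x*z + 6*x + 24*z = (x + 6)*(x + 4*z)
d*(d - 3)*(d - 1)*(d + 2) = d^4 - 2*d^3 - 5*d^2 + 6*d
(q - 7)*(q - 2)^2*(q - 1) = q^4 - 12*q^3 + 43*q^2 - 60*q + 28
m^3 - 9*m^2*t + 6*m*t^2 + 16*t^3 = (m - 8*t)*(m - 2*t)*(m + t)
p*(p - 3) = p^2 - 3*p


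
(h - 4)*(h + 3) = h^2 - h - 12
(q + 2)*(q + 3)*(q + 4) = q^3 + 9*q^2 + 26*q + 24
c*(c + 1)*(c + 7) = c^3 + 8*c^2 + 7*c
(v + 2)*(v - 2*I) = v^2 + 2*v - 2*I*v - 4*I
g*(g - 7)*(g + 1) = g^3 - 6*g^2 - 7*g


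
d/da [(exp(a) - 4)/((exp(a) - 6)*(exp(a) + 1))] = (-exp(2*a) + 8*exp(a) - 26)*exp(a)/(exp(4*a) - 10*exp(3*a) + 13*exp(2*a) + 60*exp(a) + 36)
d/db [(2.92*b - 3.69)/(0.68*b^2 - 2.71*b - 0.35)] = (-1.9856*b^2 + 5.0184*b - 11.0219)/(0.4624*b^4 - 3.6856*b^3 + 6.8681*b^2 + 1.897*b + 0.1225)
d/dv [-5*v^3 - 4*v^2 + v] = -15*v^2 - 8*v + 1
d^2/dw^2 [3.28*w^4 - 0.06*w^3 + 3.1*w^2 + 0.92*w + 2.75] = 39.36*w^2 - 0.36*w + 6.2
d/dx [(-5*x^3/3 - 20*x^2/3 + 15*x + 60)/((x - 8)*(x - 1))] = 5*(-x^4 + 18*x^3 + 3*x^2 - 136*x + 396)/(3*(x^4 - 18*x^3 + 97*x^2 - 144*x + 64))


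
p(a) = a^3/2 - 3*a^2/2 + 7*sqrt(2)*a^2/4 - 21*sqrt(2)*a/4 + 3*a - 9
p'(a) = 3*a^2/2 - 3*a + 7*sqrt(2)*a/2 - 21*sqrt(2)/4 + 3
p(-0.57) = -6.25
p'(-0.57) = -5.05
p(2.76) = -3.27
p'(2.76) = 12.38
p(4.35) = 31.36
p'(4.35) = 32.44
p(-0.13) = -8.41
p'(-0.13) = -4.65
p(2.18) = -8.83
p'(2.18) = 6.95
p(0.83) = -11.71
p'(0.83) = -1.77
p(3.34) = 5.73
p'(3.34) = 18.82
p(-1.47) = -1.98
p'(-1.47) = -4.05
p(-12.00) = -679.52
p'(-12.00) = 188.18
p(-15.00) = -1410.78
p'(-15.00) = 303.83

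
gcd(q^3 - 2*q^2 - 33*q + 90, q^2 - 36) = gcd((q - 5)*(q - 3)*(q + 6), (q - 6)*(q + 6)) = q + 6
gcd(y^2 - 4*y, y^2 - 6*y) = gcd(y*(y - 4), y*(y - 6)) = y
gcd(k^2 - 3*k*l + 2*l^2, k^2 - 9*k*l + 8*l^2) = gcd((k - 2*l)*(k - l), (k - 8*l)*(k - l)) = k - l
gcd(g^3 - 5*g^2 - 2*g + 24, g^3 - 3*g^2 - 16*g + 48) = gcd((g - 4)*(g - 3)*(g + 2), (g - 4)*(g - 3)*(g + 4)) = g^2 - 7*g + 12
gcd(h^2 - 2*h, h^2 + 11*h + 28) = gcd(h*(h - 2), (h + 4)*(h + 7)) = 1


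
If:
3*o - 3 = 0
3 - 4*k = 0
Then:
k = 3/4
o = 1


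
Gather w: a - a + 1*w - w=0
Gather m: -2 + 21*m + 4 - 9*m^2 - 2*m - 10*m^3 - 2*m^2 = -10*m^3 - 11*m^2 + 19*m + 2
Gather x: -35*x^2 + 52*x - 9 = -35*x^2 + 52*x - 9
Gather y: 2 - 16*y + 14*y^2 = 14*y^2 - 16*y + 2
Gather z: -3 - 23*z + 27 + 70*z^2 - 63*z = 70*z^2 - 86*z + 24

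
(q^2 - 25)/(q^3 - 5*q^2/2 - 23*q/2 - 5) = 2*(q + 5)/(2*q^2 + 5*q + 2)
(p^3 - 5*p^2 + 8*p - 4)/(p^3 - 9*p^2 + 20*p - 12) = (p - 2)/(p - 6)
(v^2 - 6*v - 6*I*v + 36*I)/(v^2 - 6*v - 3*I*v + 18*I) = (v - 6*I)/(v - 3*I)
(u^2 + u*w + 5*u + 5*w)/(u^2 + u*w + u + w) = (u + 5)/(u + 1)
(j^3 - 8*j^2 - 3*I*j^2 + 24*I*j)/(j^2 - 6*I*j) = (j^2 - 8*j - 3*I*j + 24*I)/(j - 6*I)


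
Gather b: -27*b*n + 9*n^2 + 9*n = -27*b*n + 9*n^2 + 9*n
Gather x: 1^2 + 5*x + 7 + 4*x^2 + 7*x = 4*x^2 + 12*x + 8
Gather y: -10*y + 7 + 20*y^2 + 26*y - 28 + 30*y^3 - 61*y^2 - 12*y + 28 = 30*y^3 - 41*y^2 + 4*y + 7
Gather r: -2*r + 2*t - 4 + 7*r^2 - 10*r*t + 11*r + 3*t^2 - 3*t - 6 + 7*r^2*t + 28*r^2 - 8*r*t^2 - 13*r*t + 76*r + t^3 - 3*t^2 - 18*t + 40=r^2*(7*t + 35) + r*(-8*t^2 - 23*t + 85) + t^3 - 19*t + 30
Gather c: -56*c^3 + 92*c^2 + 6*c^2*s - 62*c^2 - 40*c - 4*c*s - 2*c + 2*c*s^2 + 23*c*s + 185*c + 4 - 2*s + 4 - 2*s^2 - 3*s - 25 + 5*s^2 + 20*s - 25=-56*c^3 + c^2*(6*s + 30) + c*(2*s^2 + 19*s + 143) + 3*s^2 + 15*s - 42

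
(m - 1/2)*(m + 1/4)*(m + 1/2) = m^3 + m^2/4 - m/4 - 1/16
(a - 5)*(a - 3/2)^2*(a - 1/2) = a^4 - 17*a^3/2 + 85*a^2/4 - 159*a/8 + 45/8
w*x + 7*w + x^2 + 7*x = (w + x)*(x + 7)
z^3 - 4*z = z*(z - 2)*(z + 2)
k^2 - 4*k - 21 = (k - 7)*(k + 3)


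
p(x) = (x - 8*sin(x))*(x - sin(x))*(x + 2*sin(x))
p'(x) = (1 - 8*cos(x))*(x - sin(x))*(x + 2*sin(x)) + (1 - cos(x))*(x - 8*sin(x))*(x + 2*sin(x)) + (x - 8*sin(x))*(x - sin(x))*(2*cos(x) + 1) = -7*x^2*cos(x) + 3*x^2 - 14*x*sin(x) - 10*x*sin(2*x) + 48*sin(x)^2*cos(x) - 10*sin(x)^2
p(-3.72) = -90.70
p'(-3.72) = 102.04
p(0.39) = -0.03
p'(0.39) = -0.38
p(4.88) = 217.80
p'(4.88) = 125.11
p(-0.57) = 0.19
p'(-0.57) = -1.57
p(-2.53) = 14.84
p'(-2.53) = 43.08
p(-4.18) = -137.15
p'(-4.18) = 102.85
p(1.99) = -21.85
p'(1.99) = -12.13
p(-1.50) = 11.38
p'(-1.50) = -24.00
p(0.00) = 0.00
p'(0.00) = 0.00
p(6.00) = 281.38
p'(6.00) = -75.48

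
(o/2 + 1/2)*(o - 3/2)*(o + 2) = o^3/2 + 3*o^2/4 - 5*o/4 - 3/2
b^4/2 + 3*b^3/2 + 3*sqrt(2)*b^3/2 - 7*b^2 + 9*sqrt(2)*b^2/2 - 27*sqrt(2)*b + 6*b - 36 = (b/2 + sqrt(2))*(b - 3)*(b + 6)*(b + sqrt(2))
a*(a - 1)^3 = a^4 - 3*a^3 + 3*a^2 - a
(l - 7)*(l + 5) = l^2 - 2*l - 35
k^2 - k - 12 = (k - 4)*(k + 3)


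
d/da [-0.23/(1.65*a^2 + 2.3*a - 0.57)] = (0.759*a + 0.529)/(1.65*a^2 + 2.3*a - 0.57)^2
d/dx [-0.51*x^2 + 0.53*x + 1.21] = 0.53 - 1.02*x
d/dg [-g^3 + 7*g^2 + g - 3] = -3*g^2 + 14*g + 1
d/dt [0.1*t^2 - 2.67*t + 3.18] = 0.2*t - 2.67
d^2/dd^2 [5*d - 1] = 0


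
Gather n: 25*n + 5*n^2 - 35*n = 5*n^2 - 10*n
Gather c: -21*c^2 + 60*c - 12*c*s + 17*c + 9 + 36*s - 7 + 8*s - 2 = -21*c^2 + c*(77 - 12*s) + 44*s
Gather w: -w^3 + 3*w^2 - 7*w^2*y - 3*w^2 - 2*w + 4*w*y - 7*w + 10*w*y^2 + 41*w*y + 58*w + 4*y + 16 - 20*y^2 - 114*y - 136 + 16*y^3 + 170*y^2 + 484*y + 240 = -w^3 - 7*w^2*y + w*(10*y^2 + 45*y + 49) + 16*y^3 + 150*y^2 + 374*y + 120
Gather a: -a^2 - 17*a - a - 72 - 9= -a^2 - 18*a - 81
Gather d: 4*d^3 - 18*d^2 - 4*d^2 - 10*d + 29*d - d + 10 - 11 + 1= 4*d^3 - 22*d^2 + 18*d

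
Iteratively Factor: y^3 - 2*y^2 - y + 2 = (y - 2)*(y^2 - 1) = (y - 2)*(y + 1)*(y - 1)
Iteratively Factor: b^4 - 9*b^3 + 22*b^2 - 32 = (b - 2)*(b^3 - 7*b^2 + 8*b + 16) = (b - 4)*(b - 2)*(b^2 - 3*b - 4) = (b - 4)*(b - 2)*(b + 1)*(b - 4)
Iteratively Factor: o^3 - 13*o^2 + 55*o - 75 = (o - 5)*(o^2 - 8*o + 15) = (o - 5)*(o - 3)*(o - 5)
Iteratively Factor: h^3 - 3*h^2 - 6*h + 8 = (h + 2)*(h^2 - 5*h + 4) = (h - 4)*(h + 2)*(h - 1)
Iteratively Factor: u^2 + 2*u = (u + 2)*(u)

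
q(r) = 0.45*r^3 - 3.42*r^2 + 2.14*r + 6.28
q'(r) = 1.35*r^2 - 6.84*r + 2.14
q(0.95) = 5.61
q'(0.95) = -3.14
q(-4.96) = -143.38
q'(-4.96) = 69.28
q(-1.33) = -3.67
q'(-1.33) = 13.63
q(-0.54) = 4.06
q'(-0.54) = 6.23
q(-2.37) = -23.99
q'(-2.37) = 25.93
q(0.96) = 5.58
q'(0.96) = -3.18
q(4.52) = -12.36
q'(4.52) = -1.20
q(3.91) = -10.74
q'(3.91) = -3.97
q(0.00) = 6.28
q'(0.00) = 2.14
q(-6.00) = -226.88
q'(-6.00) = 91.78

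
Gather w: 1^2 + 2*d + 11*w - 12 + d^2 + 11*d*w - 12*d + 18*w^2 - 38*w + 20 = d^2 - 10*d + 18*w^2 + w*(11*d - 27) + 9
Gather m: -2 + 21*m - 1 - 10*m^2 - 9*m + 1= -10*m^2 + 12*m - 2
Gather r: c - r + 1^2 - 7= c - r - 6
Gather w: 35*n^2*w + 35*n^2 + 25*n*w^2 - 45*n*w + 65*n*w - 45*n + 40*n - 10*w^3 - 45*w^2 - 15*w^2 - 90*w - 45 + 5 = 35*n^2 - 5*n - 10*w^3 + w^2*(25*n - 60) + w*(35*n^2 + 20*n - 90) - 40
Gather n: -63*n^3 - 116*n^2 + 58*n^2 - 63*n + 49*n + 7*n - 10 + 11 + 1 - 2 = -63*n^3 - 58*n^2 - 7*n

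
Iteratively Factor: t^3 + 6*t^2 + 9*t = (t)*(t^2 + 6*t + 9) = t*(t + 3)*(t + 3)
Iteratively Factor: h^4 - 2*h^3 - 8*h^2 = (h - 4)*(h^3 + 2*h^2) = h*(h - 4)*(h^2 + 2*h) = h*(h - 4)*(h + 2)*(h)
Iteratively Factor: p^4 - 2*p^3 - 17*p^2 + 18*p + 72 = (p - 4)*(p^3 + 2*p^2 - 9*p - 18) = (p - 4)*(p - 3)*(p^2 + 5*p + 6) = (p - 4)*(p - 3)*(p + 3)*(p + 2)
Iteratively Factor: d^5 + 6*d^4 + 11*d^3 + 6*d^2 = (d)*(d^4 + 6*d^3 + 11*d^2 + 6*d) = d*(d + 2)*(d^3 + 4*d^2 + 3*d) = d^2*(d + 2)*(d^2 + 4*d + 3) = d^2*(d + 2)*(d + 3)*(d + 1)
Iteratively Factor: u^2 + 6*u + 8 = (u + 2)*(u + 4)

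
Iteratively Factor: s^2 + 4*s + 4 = (s + 2)*(s + 2)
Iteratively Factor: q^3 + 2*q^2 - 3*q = (q)*(q^2 + 2*q - 3) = q*(q - 1)*(q + 3)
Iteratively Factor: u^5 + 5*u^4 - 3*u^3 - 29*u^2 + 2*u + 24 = (u - 1)*(u^4 + 6*u^3 + 3*u^2 - 26*u - 24) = (u - 1)*(u + 1)*(u^3 + 5*u^2 - 2*u - 24) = (u - 2)*(u - 1)*(u + 1)*(u^2 + 7*u + 12) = (u - 2)*(u - 1)*(u + 1)*(u + 4)*(u + 3)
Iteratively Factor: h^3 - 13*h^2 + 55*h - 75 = (h - 5)*(h^2 - 8*h + 15) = (h - 5)*(h - 3)*(h - 5)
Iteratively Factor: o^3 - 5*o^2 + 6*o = (o - 3)*(o^2 - 2*o) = (o - 3)*(o - 2)*(o)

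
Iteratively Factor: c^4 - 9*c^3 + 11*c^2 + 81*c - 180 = (c - 5)*(c^3 - 4*c^2 - 9*c + 36) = (c - 5)*(c - 4)*(c^2 - 9) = (c - 5)*(c - 4)*(c - 3)*(c + 3)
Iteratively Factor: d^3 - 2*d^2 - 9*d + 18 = (d + 3)*(d^2 - 5*d + 6) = (d - 3)*(d + 3)*(d - 2)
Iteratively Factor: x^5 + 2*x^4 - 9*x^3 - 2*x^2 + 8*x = (x - 1)*(x^4 + 3*x^3 - 6*x^2 - 8*x) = (x - 1)*(x + 1)*(x^3 + 2*x^2 - 8*x) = x*(x - 1)*(x + 1)*(x^2 + 2*x - 8) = x*(x - 2)*(x - 1)*(x + 1)*(x + 4)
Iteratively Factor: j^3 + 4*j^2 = (j + 4)*(j^2) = j*(j + 4)*(j)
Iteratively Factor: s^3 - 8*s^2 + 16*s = (s - 4)*(s^2 - 4*s) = (s - 4)^2*(s)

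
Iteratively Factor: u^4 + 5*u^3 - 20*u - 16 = (u + 4)*(u^3 + u^2 - 4*u - 4) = (u + 1)*(u + 4)*(u^2 - 4) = (u - 2)*(u + 1)*(u + 4)*(u + 2)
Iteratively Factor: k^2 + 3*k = (k + 3)*(k)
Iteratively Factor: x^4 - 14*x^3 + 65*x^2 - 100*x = (x - 5)*(x^3 - 9*x^2 + 20*x) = x*(x - 5)*(x^2 - 9*x + 20) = x*(x - 5)^2*(x - 4)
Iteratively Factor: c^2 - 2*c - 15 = (c - 5)*(c + 3)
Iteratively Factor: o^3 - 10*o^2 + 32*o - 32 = (o - 4)*(o^2 - 6*o + 8) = (o - 4)^2*(o - 2)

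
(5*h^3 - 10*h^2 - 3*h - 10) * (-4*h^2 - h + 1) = -20*h^5 + 35*h^4 + 27*h^3 + 33*h^2 + 7*h - 10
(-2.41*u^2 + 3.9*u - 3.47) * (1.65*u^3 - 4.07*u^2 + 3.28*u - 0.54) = -3.9765*u^5 + 16.2437*u^4 - 29.5033*u^3 + 28.2163*u^2 - 13.4876*u + 1.8738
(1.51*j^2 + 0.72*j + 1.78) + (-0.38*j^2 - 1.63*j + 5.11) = 1.13*j^2 - 0.91*j + 6.89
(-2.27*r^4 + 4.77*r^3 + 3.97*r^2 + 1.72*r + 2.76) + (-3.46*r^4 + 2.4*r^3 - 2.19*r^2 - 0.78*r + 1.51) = -5.73*r^4 + 7.17*r^3 + 1.78*r^2 + 0.94*r + 4.27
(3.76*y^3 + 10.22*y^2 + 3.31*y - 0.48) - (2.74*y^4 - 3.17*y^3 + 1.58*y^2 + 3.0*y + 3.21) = -2.74*y^4 + 6.93*y^3 + 8.64*y^2 + 0.31*y - 3.69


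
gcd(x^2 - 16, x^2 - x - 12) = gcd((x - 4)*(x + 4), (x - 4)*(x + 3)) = x - 4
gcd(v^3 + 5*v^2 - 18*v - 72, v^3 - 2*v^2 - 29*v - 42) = v + 3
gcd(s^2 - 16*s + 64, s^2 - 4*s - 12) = 1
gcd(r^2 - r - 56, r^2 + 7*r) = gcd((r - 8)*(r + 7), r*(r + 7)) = r + 7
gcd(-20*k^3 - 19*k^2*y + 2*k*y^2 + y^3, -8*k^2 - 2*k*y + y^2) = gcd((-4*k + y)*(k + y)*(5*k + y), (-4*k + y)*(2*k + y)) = -4*k + y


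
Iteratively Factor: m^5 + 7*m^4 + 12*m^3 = (m)*(m^4 + 7*m^3 + 12*m^2) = m*(m + 4)*(m^3 + 3*m^2) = m^2*(m + 4)*(m^2 + 3*m) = m^3*(m + 4)*(m + 3)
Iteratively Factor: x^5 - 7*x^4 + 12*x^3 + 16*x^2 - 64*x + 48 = (x - 2)*(x^4 - 5*x^3 + 2*x^2 + 20*x - 24) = (x - 3)*(x - 2)*(x^3 - 2*x^2 - 4*x + 8) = (x - 3)*(x - 2)*(x + 2)*(x^2 - 4*x + 4) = (x - 3)*(x - 2)^2*(x + 2)*(x - 2)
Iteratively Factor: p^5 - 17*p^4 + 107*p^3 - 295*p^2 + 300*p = (p - 4)*(p^4 - 13*p^3 + 55*p^2 - 75*p) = p*(p - 4)*(p^3 - 13*p^2 + 55*p - 75) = p*(p - 5)*(p - 4)*(p^2 - 8*p + 15) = p*(p - 5)*(p - 4)*(p - 3)*(p - 5)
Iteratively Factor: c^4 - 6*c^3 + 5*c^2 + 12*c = (c - 4)*(c^3 - 2*c^2 - 3*c) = c*(c - 4)*(c^2 - 2*c - 3) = c*(c - 4)*(c - 3)*(c + 1)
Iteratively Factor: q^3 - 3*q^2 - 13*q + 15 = (q - 5)*(q^2 + 2*q - 3) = (q - 5)*(q + 3)*(q - 1)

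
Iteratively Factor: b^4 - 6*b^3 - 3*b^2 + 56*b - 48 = (b - 4)*(b^3 - 2*b^2 - 11*b + 12) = (b - 4)^2*(b^2 + 2*b - 3) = (b - 4)^2*(b + 3)*(b - 1)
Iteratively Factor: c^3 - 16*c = (c)*(c^2 - 16) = c*(c - 4)*(c + 4)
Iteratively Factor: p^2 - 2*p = (p)*(p - 2)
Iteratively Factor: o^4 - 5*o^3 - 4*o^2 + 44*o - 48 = (o - 2)*(o^3 - 3*o^2 - 10*o + 24) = (o - 2)^2*(o^2 - o - 12) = (o - 2)^2*(o + 3)*(o - 4)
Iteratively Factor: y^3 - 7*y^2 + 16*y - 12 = (y - 3)*(y^2 - 4*y + 4) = (y - 3)*(y - 2)*(y - 2)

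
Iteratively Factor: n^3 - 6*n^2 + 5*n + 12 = (n + 1)*(n^2 - 7*n + 12) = (n - 3)*(n + 1)*(n - 4)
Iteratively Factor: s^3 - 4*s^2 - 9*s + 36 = (s - 4)*(s^2 - 9) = (s - 4)*(s + 3)*(s - 3)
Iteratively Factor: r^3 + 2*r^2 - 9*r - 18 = (r - 3)*(r^2 + 5*r + 6) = (r - 3)*(r + 3)*(r + 2)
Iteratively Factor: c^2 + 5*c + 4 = (c + 1)*(c + 4)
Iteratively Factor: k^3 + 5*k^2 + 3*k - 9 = (k + 3)*(k^2 + 2*k - 3) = (k + 3)^2*(k - 1)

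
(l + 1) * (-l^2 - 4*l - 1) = -l^3 - 5*l^2 - 5*l - 1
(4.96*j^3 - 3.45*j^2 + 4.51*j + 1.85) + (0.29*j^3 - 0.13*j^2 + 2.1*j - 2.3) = 5.25*j^3 - 3.58*j^2 + 6.61*j - 0.45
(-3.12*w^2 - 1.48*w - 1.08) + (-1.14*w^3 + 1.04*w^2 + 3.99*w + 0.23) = -1.14*w^3 - 2.08*w^2 + 2.51*w - 0.85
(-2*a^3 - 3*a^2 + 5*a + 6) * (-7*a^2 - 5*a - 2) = 14*a^5 + 31*a^4 - 16*a^3 - 61*a^2 - 40*a - 12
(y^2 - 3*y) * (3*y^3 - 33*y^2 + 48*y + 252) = 3*y^5 - 42*y^4 + 147*y^3 + 108*y^2 - 756*y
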